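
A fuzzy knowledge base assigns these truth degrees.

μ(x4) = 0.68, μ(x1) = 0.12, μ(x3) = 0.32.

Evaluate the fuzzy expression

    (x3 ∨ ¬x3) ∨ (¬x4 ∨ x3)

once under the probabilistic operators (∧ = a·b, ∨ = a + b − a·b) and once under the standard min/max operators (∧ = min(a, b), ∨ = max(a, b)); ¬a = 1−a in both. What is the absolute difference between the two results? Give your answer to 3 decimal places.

Under probabilistic:
  ¬x3 = 1 − 0.3200 = 0.6800
  x3 ∨ ¬x3 = a + b − a·b on (0.3200, 0.6800) = 0.7824
  ¬x4 = 1 − 0.6800 = 0.3200
  ¬x4 ∨ x3 = a + b − a·b on (0.3200, 0.3200) = 0.5376
  (x3 ∨ ¬x3) ∨ (¬x4 ∨ x3) = a + b − a·b on (0.7824, 0.5376) = 0.8994
  → value = 0.8994
Under standard min/max:
  ¬x3 = 1 − 0.32 = 0.68
  x3 ∨ ¬x3 = max(a, b) on (0.32, 0.68) = 0.68
  ¬x4 = 1 − 0.68 = 0.32
  ¬x4 ∨ x3 = max(a, b) on (0.32, 0.32) = 0.32
  (x3 ∨ ¬x3) ∨ (¬x4 ∨ x3) = max(a, b) on (0.68, 0.32) = 0.68
  → value = 0.6800
|0.8994 − 0.6800| = 0.219

0.219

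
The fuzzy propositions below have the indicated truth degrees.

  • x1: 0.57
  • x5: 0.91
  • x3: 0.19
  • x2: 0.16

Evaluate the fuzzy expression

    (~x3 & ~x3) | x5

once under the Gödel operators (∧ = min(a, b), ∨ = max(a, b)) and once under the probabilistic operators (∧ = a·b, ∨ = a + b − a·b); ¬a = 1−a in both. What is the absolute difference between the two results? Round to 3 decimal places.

0.059

Under Gödel:
  ~x3 = 1 − 0.19 = 0.81
  ~x3 = 1 − 0.19 = 0.81
  ~x3 & ~x3 = min(a, b) on (0.81, 0.81) = 0.81
  (~x3 & ~x3) | x5 = max(a, b) on (0.81, 0.91) = 0.91
  → value = 0.9100
Under probabilistic:
  ~x3 = 1 − 0.1900 = 0.8100
  ~x3 = 1 − 0.1900 = 0.8100
  ~x3 & ~x3 = a·b on (0.8100, 0.8100) = 0.6561
  (~x3 & ~x3) | x5 = a + b − a·b on (0.6561, 0.9100) = 0.9690
  → value = 0.9690
|0.9100 − 0.9690| = 0.059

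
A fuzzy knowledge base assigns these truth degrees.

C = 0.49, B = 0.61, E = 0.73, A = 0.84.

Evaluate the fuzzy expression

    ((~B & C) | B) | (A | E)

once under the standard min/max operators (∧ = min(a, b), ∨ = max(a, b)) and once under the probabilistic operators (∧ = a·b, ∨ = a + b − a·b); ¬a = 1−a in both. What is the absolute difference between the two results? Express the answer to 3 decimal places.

Under standard min/max:
  ~B = 1 − 0.61 = 0.39
  ~B & C = min(a, b) on (0.39, 0.49) = 0.39
  (~B & C) | B = max(a, b) on (0.39, 0.61) = 0.61
  A | E = max(a, b) on (0.84, 0.73) = 0.84
  ((~B & C) | B) | (A | E) = max(a, b) on (0.61, 0.84) = 0.84
  → value = 0.8400
Under probabilistic:
  ~B = 1 − 0.6100 = 0.3900
  ~B & C = a·b on (0.3900, 0.4900) = 0.1911
  (~B & C) | B = a + b − a·b on (0.1911, 0.6100) = 0.6845
  A | E = a + b − a·b on (0.8400, 0.7300) = 0.9568
  ((~B & C) | B) | (A | E) = a + b − a·b on (0.6845, 0.9568) = 0.9864
  → value = 0.9864
|0.8400 − 0.9864| = 0.146

0.146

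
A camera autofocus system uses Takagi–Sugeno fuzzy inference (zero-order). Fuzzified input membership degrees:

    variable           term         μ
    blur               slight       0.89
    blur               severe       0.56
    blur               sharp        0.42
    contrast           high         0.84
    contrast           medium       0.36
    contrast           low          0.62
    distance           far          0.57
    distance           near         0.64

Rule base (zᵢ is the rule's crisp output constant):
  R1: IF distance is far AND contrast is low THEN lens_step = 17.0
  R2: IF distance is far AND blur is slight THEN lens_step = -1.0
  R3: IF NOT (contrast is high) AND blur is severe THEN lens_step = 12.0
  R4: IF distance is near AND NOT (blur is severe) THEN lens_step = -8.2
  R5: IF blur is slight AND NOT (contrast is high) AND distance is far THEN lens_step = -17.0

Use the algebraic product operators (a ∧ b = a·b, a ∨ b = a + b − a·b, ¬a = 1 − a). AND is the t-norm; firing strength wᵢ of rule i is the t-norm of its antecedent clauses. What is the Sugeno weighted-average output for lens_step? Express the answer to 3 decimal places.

R1 (z=17.0): far=0.57, low=0.62; AND[a·b] → w = 0.3534
R2 (z=-1.0): far=0.57, slight=0.89; AND[a·b] → w = 0.5073
R3 (z=12.0): ¬high=1−0.84=0.16, severe=0.56; AND[a·b] → w = 0.0896
R4 (z=-8.2): near=0.64, ¬severe=1−0.56=0.44; AND[a·b] → w = 0.2816
R5 (z=-17.0): slight=0.89, ¬high=1−0.84=0.16, far=0.57; AND[a·b] → w = 0.0812
Weighted average = (0.3534·17.0 + 0.5073·-1.0 + 0.0896·12.0 + 0.2816·-8.2 + 0.0812·-17.0) / (0.3534 + 0.5073 + 0.0896 + 0.2816 + 0.0812)
  = 2.8867 / 1.3131 = 2.198

2.198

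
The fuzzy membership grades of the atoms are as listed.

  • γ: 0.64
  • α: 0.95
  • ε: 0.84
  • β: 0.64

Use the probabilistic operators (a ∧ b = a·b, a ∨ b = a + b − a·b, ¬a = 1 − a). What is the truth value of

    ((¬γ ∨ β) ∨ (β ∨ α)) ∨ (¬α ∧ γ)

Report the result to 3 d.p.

¬γ = 1 − 0.6400 = 0.3600
¬γ ∨ β = a + b − a·b on (0.3600, 0.6400) = 0.7696
β ∨ α = a + b − a·b on (0.6400, 0.9500) = 0.9820
(¬γ ∨ β) ∨ (β ∨ α) = a + b − a·b on (0.7696, 0.9820) = 0.9959
¬α = 1 − 0.9500 = 0.0500
¬α ∧ γ = a·b on (0.0500, 0.6400) = 0.0320
((¬γ ∨ β) ∨ (β ∨ α)) ∨ (¬α ∧ γ) = a + b − a·b on (0.9959, 0.0320) = 0.9960

0.996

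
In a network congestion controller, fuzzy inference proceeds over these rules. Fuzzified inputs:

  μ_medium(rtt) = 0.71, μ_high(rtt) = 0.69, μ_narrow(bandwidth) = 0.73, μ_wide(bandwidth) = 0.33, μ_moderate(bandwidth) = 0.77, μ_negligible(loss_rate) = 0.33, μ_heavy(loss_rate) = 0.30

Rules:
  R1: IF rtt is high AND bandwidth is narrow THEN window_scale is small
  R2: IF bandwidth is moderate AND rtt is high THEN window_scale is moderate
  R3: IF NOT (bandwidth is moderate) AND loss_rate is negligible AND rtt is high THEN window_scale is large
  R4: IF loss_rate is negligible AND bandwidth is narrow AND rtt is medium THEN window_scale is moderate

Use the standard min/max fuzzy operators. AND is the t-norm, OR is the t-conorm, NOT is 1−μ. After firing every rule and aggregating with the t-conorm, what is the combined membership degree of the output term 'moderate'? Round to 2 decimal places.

0.69

R1: high=0.69, narrow=0.73; AND[min(a, b)] → w = 0.69
R2: moderate=0.77, high=0.69; AND[min(a, b)] → w = 0.69
R3: ¬moderate=1−0.77=0.23, negligible=0.33, high=0.69; AND[min(a, b)] → w = 0.23
R4: negligible=0.33, narrow=0.73, medium=0.71; AND[min(a, b)] → w = 0.33
Rules with consequent 'moderate': {R2, R4} → strengths 0.69, 0.33
Aggregate via t-conorm [max(a, b)]: 0.69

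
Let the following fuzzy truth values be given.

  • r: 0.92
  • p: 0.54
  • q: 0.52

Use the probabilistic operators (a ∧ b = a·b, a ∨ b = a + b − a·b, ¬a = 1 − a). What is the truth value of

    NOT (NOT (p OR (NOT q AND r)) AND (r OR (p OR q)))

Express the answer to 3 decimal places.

0.748

NOT q = 1 − 0.5200 = 0.4800
NOT q AND r = a·b on (0.4800, 0.9200) = 0.4416
p OR (NOT q AND r) = a + b − a·b on (0.5400, 0.4416) = 0.7431
NOT (p OR (NOT q AND r)) = 1 − 0.7431 = 0.2569
p OR q = a + b − a·b on (0.5400, 0.5200) = 0.7792
r OR (p OR q) = a + b − a·b on (0.9200, 0.7792) = 0.9823
NOT (p OR (NOT q AND r)) AND (r OR (p OR q)) = a·b on (0.2569, 0.9823) = 0.2523
NOT (NOT (p OR (NOT q AND r)) AND (r OR (p OR q))) = 1 − 0.2523 = 0.7477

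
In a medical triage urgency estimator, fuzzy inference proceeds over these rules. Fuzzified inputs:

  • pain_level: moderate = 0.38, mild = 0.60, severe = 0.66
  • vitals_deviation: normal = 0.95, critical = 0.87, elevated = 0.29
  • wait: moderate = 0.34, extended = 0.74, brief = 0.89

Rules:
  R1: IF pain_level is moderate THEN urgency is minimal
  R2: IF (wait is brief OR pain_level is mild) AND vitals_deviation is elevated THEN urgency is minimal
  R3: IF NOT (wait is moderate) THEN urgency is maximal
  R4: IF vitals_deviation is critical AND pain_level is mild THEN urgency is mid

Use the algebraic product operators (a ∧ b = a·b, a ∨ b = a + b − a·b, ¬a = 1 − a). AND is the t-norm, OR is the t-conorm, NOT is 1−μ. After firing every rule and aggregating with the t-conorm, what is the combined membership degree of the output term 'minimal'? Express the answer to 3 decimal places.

R1: moderate=0.38 → w = 0.3800
R2: (brief=0.89 OR mild=0.60) = 0.9560; AND[a·b] with elevated=0.29 → w = 0.2772
R3: ¬moderate=1−0.34=0.66 → w = 0.6600
R4: critical=0.87, mild=0.60; AND[a·b] → w = 0.5220
Rules with consequent 'minimal': {R1, R2} → strengths 0.3800, 0.2772
Aggregate via t-conorm [a + b − a·b]: 0.5519

0.552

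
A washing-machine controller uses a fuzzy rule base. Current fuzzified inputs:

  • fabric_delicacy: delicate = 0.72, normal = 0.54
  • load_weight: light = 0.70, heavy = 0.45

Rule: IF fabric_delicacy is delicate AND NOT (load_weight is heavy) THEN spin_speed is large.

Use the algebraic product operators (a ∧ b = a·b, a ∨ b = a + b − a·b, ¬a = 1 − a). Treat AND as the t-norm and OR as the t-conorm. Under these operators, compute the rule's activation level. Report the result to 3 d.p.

0.396

firing strength: delicate=0.72, ¬heavy=1−0.45=0.55; AND[a·b] → w = 0.3960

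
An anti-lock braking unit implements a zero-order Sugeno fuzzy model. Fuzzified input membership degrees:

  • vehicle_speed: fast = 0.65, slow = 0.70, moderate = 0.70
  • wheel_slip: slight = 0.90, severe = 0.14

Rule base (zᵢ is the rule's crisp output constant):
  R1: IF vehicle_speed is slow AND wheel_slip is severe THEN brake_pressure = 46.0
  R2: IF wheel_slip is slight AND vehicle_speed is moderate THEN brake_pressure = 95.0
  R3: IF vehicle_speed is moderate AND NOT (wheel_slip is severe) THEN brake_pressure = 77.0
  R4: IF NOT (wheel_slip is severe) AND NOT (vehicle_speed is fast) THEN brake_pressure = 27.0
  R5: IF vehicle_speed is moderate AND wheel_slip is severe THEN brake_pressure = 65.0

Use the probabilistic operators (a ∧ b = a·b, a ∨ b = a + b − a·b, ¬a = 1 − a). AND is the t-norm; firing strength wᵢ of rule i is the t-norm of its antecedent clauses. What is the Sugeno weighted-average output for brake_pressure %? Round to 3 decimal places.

R1 (z=46.0): slow=0.70, severe=0.14; AND[a·b] → w = 0.0980
R2 (z=95.0): slight=0.90, moderate=0.70; AND[a·b] → w = 0.6300
R3 (z=77.0): moderate=0.70, ¬severe=1−0.14=0.86; AND[a·b] → w = 0.6020
R4 (z=27.0): ¬severe=1−0.14=0.86, ¬fast=1−0.65=0.35; AND[a·b] → w = 0.3010
R5 (z=65.0): moderate=0.70, severe=0.14; AND[a·b] → w = 0.0980
Weighted average = (0.0980·46.0 + 0.6300·95.0 + 0.6020·77.0 + 0.3010·27.0 + 0.0980·65.0) / (0.0980 + 0.6300 + 0.6020 + 0.3010 + 0.0980)
  = 125.2090 / 1.7290 = 72.417

72.417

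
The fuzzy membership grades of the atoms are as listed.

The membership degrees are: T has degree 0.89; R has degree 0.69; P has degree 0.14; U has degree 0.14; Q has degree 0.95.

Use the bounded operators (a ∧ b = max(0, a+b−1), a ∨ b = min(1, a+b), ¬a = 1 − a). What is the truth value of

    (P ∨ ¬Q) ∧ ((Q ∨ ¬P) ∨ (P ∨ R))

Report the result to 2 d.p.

0.19

¬Q = 1 − 0.95 = 0.05
P ∨ ¬Q = min(1, a+b) on (0.14, 0.05) = 0.19
¬P = 1 − 0.14 = 0.86
Q ∨ ¬P = min(1, a+b) on (0.95, 0.86) = 1.00
P ∨ R = min(1, a+b) on (0.14, 0.69) = 0.83
(Q ∨ ¬P) ∨ (P ∨ R) = min(1, a+b) on (1.00, 0.83) = 1.00
(P ∨ ¬Q) ∧ ((Q ∨ ¬P) ∨ (P ∨ R)) = max(0, a+b−1) on (0.19, 1.00) = 0.19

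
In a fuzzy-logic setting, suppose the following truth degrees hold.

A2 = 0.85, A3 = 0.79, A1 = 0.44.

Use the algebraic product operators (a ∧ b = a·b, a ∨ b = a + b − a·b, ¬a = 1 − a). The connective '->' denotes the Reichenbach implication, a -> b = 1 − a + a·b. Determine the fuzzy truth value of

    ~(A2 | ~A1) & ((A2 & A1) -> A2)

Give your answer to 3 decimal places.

0.062

~A1 = 1 − 0.4400 = 0.5600
A2 | ~A1 = a + b − a·b on (0.8500, 0.5600) = 0.9340
~(A2 | ~A1) = 1 − 0.9340 = 0.0660
A2 & A1 = a·b on (0.8500, 0.4400) = 0.3740
(A2 & A1) -> A2  [Reichenbach: 1 − a + a·b] with a=0.3740, b=0.8500 → 0.9439
~(A2 | ~A1) & ((A2 & A1) -> A2) = a·b on (0.0660, 0.9439) = 0.0623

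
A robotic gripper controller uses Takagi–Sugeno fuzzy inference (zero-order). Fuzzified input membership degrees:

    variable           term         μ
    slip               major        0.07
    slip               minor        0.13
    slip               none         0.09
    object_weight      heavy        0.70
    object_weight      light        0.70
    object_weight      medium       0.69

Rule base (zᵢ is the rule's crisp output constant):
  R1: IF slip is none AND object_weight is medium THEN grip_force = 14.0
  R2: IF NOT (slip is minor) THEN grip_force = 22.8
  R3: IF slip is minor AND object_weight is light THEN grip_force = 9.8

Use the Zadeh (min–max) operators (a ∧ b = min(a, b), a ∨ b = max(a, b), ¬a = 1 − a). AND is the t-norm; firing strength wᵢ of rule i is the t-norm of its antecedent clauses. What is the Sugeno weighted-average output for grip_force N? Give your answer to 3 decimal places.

20.523

R1 (z=14.0): none=0.09, medium=0.69; AND[min(a, b)] → w = 0.09
R2 (z=22.8): ¬minor=1−0.13=0.87 → w = 0.87
R3 (z=9.8): minor=0.13, light=0.70; AND[min(a, b)] → w = 0.13
Weighted average = (0.09·14.0 + 0.87·22.8 + 0.13·9.8) / (0.09 + 0.87 + 0.13)
  = 22.3700 / 1.0900 = 20.523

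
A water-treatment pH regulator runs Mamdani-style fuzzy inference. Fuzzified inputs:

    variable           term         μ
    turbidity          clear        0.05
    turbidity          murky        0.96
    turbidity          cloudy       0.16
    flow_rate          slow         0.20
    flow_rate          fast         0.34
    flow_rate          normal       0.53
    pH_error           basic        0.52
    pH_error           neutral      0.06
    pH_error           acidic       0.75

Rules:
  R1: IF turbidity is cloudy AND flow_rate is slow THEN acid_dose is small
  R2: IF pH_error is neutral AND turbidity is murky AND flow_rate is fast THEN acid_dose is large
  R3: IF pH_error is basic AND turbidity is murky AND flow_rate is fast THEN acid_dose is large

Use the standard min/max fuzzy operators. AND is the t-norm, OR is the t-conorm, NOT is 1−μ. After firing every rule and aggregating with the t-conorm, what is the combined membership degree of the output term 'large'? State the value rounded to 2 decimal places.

0.34

R1: cloudy=0.16, slow=0.20; AND[min(a, b)] → w = 0.16
R2: neutral=0.06, murky=0.96, fast=0.34; AND[min(a, b)] → w = 0.06
R3: basic=0.52, murky=0.96, fast=0.34; AND[min(a, b)] → w = 0.34
Rules with consequent 'large': {R2, R3} → strengths 0.06, 0.34
Aggregate via t-conorm [max(a, b)]: 0.34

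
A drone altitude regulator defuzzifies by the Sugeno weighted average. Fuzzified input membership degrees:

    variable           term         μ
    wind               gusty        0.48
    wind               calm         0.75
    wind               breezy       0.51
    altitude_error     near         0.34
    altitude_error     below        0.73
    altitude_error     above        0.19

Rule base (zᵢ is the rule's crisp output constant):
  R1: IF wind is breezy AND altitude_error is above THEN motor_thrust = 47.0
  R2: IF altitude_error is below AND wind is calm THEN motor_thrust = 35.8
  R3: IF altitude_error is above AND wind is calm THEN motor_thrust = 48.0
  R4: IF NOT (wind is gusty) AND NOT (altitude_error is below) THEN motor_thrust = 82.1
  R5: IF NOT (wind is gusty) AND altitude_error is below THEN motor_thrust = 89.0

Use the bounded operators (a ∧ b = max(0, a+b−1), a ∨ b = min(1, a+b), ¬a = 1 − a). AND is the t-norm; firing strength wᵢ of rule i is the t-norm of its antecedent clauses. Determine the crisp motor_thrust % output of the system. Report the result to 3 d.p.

54.019

R1 (z=47.0): breezy=0.51, above=0.19; AND[max(0, a+b−1)] → w = 0.00
R2 (z=35.8): below=0.73, calm=0.75; AND[max(0, a+b−1)] → w = 0.48
R3 (z=48.0): above=0.19, calm=0.75; AND[max(0, a+b−1)] → w = 0.00
R4 (z=82.1): ¬gusty=1−0.48=0.52, ¬below=1−0.73=0.27; AND[max(0, a+b−1)] → w = 0.00
R5 (z=89.0): ¬gusty=1−0.48=0.52, below=0.73; AND[max(0, a+b−1)] → w = 0.25
Weighted average = (0.00·47.0 + 0.48·35.8 + 0.00·48.0 + 0.00·82.1 + 0.25·89.0) / (0.00 + 0.48 + 0.00 + 0.00 + 0.25)
  = 39.4340 / 0.7300 = 54.019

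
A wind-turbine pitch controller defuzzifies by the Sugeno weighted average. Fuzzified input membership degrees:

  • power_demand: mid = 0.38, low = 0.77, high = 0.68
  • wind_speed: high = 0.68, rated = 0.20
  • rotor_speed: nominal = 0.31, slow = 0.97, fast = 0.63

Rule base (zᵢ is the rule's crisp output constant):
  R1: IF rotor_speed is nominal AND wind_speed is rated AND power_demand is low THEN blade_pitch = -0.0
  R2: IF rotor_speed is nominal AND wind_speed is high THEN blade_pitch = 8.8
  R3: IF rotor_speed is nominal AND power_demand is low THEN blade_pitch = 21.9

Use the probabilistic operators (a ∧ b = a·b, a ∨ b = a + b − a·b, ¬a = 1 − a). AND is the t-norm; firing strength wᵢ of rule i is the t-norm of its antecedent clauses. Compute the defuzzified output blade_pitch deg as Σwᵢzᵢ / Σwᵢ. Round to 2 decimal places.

14.24

R1 (z=-0.0): nominal=0.31, rated=0.20, low=0.77; AND[a·b] → w = 0.0477
R2 (z=8.8): nominal=0.31, high=0.68; AND[a·b] → w = 0.2108
R3 (z=21.9): nominal=0.31, low=0.77; AND[a·b] → w = 0.2387
Weighted average = (0.0477·-0.0 + 0.2108·8.8 + 0.2387·21.9) / (0.0477 + 0.2108 + 0.2387)
  = 7.0826 / 0.4972 = 14.24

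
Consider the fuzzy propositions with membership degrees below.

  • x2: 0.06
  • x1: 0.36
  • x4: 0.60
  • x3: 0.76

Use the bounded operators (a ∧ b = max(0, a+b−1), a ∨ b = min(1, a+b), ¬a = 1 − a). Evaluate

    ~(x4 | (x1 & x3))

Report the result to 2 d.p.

x1 & x3 = max(0, a+b−1) on (0.36, 0.76) = 0.12
x4 | (x1 & x3) = min(1, a+b) on (0.60, 0.12) = 0.72
~(x4 | (x1 & x3)) = 1 − 0.72 = 0.28

0.28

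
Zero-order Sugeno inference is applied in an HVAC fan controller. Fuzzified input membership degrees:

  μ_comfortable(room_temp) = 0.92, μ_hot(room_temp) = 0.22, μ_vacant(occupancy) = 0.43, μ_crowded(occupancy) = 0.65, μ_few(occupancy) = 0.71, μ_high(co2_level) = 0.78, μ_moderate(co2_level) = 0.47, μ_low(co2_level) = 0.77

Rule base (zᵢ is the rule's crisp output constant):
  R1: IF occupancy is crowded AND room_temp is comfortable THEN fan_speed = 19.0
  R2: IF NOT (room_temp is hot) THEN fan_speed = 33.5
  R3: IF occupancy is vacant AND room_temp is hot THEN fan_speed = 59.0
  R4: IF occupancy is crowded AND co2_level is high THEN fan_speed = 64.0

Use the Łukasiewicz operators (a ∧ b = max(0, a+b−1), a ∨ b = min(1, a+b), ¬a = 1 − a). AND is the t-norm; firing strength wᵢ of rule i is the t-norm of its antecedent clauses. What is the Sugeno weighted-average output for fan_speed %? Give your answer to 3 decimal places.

36.225

R1 (z=19.0): crowded=0.65, comfortable=0.92; AND[max(0, a+b−1)] → w = 0.57
R2 (z=33.5): ¬hot=1−0.22=0.78 → w = 0.78
R3 (z=59.0): vacant=0.43, hot=0.22; AND[max(0, a+b−1)] → w = 0.00
R4 (z=64.0): crowded=0.65, high=0.78; AND[max(0, a+b−1)] → w = 0.43
Weighted average = (0.57·19.0 + 0.78·33.5 + 0.00·59.0 + 0.43·64.0) / (0.57 + 0.78 + 0.00 + 0.43)
  = 64.4800 / 1.7800 = 36.225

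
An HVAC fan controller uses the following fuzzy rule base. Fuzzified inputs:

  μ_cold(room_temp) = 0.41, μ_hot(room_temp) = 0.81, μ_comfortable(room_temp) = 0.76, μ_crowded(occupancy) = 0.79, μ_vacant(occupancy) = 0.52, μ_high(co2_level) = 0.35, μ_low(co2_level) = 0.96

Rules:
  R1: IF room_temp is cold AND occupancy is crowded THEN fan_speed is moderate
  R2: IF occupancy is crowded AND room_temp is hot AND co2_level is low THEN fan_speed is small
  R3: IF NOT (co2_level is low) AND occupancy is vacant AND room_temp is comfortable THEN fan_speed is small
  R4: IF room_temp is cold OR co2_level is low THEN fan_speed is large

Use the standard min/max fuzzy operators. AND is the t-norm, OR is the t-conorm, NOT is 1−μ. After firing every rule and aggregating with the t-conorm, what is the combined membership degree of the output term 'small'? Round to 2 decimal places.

0.79

R1: cold=0.41, crowded=0.79; AND[min(a, b)] → w = 0.41
R2: crowded=0.79, hot=0.81, low=0.96; AND[min(a, b)] → w = 0.79
R3: ¬low=1−0.96=0.04, vacant=0.52, comfortable=0.76; AND[min(a, b)] → w = 0.04
R4: cold=0.41, low=0.96; OR[max(a, b)] → w = 0.96
Rules with consequent 'small': {R2, R3} → strengths 0.79, 0.04
Aggregate via t-conorm [max(a, b)]: 0.79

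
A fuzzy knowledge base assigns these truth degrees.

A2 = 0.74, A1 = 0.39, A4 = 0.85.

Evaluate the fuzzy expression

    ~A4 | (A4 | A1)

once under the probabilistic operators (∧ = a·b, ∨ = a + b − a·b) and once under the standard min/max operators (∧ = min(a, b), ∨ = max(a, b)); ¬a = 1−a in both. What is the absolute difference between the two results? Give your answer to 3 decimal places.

0.072

Under probabilistic:
  ~A4 = 1 − 0.8500 = 0.1500
  A4 | A1 = a + b − a·b on (0.8500, 0.3900) = 0.9085
  ~A4 | (A4 | A1) = a + b − a·b on (0.1500, 0.9085) = 0.9222
  → value = 0.9222
Under standard min/max:
  ~A4 = 1 − 0.85 = 0.15
  A4 | A1 = max(a, b) on (0.85, 0.39) = 0.85
  ~A4 | (A4 | A1) = max(a, b) on (0.15, 0.85) = 0.85
  → value = 0.8500
|0.9222 − 0.8500| = 0.072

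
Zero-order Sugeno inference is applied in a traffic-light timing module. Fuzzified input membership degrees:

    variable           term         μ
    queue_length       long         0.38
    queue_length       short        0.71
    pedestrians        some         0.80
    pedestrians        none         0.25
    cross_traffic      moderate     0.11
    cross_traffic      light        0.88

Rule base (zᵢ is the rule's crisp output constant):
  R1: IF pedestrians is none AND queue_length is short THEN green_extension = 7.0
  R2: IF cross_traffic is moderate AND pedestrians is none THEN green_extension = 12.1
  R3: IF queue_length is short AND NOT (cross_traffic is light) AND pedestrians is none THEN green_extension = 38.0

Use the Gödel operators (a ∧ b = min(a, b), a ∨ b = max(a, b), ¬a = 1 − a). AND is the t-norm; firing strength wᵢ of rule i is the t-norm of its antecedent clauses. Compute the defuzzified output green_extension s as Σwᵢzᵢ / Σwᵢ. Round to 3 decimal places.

15.919

R1 (z=7.0): none=0.25, short=0.71; AND[min(a, b)] → w = 0.25
R2 (z=12.1): moderate=0.11, none=0.25; AND[min(a, b)] → w = 0.11
R3 (z=38.0): short=0.71, ¬light=1−0.88=0.12, none=0.25; AND[min(a, b)] → w = 0.12
Weighted average = (0.25·7.0 + 0.11·12.1 + 0.12·38.0) / (0.25 + 0.11 + 0.12)
  = 7.6410 / 0.4800 = 15.919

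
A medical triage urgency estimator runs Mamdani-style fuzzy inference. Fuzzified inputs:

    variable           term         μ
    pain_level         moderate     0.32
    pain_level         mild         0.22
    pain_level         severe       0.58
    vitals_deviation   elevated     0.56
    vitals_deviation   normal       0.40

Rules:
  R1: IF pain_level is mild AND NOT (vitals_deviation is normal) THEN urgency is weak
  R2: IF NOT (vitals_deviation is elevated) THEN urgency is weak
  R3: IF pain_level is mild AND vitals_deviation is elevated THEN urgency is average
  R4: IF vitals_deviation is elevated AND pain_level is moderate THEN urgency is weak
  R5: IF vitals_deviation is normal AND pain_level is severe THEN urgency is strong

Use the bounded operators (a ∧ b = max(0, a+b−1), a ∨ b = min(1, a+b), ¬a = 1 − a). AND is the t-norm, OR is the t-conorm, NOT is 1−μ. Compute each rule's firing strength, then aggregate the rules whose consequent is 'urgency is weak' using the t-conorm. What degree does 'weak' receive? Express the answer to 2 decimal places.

0.44

R1: mild=0.22, ¬normal=1−0.40=0.60; AND[max(0, a+b−1)] → w = 0.00
R2: ¬elevated=1−0.56=0.44 → w = 0.44
R3: mild=0.22, elevated=0.56; AND[max(0, a+b−1)] → w = 0.00
R4: elevated=0.56, moderate=0.32; AND[max(0, a+b−1)] → w = 0.00
R5: normal=0.40, severe=0.58; AND[max(0, a+b−1)] → w = 0.00
Rules with consequent 'weak': {R1, R2, R4} → strengths 0.00, 0.44, 0.00
Aggregate via t-conorm [min(1, a+b)]: 0.44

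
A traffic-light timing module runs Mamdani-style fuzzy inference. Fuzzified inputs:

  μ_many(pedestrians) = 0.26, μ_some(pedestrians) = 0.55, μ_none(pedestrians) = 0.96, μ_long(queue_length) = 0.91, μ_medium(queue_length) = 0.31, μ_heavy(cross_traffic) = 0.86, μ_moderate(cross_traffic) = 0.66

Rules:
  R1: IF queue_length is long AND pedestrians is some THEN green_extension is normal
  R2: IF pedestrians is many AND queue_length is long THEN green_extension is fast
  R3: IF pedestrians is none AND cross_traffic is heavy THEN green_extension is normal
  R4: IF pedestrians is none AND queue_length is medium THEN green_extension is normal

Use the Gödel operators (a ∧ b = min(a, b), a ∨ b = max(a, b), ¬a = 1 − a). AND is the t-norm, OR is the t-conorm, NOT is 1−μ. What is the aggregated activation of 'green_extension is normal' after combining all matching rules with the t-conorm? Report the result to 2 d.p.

0.86

R1: long=0.91, some=0.55; AND[min(a, b)] → w = 0.55
R2: many=0.26, long=0.91; AND[min(a, b)] → w = 0.26
R3: none=0.96, heavy=0.86; AND[min(a, b)] → w = 0.86
R4: none=0.96, medium=0.31; AND[min(a, b)] → w = 0.31
Rules with consequent 'normal': {R1, R3, R4} → strengths 0.55, 0.86, 0.31
Aggregate via t-conorm [max(a, b)]: 0.86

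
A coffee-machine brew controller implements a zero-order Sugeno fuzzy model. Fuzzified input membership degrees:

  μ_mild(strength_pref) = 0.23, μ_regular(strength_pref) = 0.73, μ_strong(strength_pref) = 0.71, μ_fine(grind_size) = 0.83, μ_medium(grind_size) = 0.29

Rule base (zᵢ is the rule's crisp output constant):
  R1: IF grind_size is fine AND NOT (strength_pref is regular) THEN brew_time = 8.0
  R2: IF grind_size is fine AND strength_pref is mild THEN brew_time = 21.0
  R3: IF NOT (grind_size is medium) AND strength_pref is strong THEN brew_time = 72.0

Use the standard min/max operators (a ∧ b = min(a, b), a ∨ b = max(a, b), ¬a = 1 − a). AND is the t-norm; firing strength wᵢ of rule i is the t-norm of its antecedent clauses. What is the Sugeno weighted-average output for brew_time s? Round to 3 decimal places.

48.025

R1 (z=8.0): fine=0.83, ¬regular=1−0.73=0.27; AND[min(a, b)] → w = 0.27
R2 (z=21.0): fine=0.83, mild=0.23; AND[min(a, b)] → w = 0.23
R3 (z=72.0): ¬medium=1−0.29=0.71, strong=0.71; AND[min(a, b)] → w = 0.71
Weighted average = (0.27·8.0 + 0.23·21.0 + 0.71·72.0) / (0.27 + 0.23 + 0.71)
  = 58.1100 / 1.2100 = 48.025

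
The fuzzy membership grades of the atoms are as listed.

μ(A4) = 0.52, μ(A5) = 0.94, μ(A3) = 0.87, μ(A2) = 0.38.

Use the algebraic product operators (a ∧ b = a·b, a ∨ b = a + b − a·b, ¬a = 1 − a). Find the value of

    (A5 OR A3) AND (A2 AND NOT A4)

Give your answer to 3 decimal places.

A5 OR A3 = a + b − a·b on (0.9400, 0.8700) = 0.9922
NOT A4 = 1 − 0.5200 = 0.4800
A2 AND NOT A4 = a·b on (0.3800, 0.4800) = 0.1824
(A5 OR A3) AND (A2 AND NOT A4) = a·b on (0.9922, 0.1824) = 0.1810

0.181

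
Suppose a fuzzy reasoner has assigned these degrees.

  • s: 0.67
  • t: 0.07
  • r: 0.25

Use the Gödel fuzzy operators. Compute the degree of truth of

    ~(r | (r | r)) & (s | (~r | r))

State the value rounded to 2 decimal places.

r | r = max(a, b) on (0.25, 0.25) = 0.25
r | (r | r) = max(a, b) on (0.25, 0.25) = 0.25
~(r | (r | r)) = 1 − 0.25 = 0.75
~r = 1 − 0.25 = 0.75
~r | r = max(a, b) on (0.75, 0.25) = 0.75
s | (~r | r) = max(a, b) on (0.67, 0.75) = 0.75
~(r | (r | r)) & (s | (~r | r)) = min(a, b) on (0.75, 0.75) = 0.75

0.75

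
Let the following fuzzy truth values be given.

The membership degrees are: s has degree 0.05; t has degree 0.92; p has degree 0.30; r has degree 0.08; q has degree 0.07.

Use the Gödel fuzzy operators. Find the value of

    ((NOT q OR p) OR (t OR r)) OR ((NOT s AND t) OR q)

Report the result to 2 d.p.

NOT q = 1 − 0.07 = 0.93
NOT q OR p = max(a, b) on (0.93, 0.30) = 0.93
t OR r = max(a, b) on (0.92, 0.08) = 0.92
(NOT q OR p) OR (t OR r) = max(a, b) on (0.93, 0.92) = 0.93
NOT s = 1 − 0.05 = 0.95
NOT s AND t = min(a, b) on (0.95, 0.92) = 0.92
(NOT s AND t) OR q = max(a, b) on (0.92, 0.07) = 0.92
((NOT q OR p) OR (t OR r)) OR ((NOT s AND t) OR q) = max(a, b) on (0.93, 0.92) = 0.93

0.93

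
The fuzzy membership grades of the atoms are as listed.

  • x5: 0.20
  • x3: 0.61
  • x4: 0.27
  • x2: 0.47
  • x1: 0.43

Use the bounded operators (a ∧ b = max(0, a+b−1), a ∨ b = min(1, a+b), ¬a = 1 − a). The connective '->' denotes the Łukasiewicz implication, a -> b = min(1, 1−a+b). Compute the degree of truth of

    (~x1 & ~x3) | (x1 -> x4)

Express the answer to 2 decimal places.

~x1 = 1 − 0.43 = 0.57
~x3 = 1 − 0.61 = 0.39
~x1 & ~x3 = max(0, a+b−1) on (0.57, 0.39) = 0.00
x1 -> x4  [Łukasiewicz: min(1, 1−a+b)] with a=0.43, b=0.27 → 0.84
(~x1 & ~x3) | (x1 -> x4) = min(1, a+b) on (0.00, 0.84) = 0.84

0.84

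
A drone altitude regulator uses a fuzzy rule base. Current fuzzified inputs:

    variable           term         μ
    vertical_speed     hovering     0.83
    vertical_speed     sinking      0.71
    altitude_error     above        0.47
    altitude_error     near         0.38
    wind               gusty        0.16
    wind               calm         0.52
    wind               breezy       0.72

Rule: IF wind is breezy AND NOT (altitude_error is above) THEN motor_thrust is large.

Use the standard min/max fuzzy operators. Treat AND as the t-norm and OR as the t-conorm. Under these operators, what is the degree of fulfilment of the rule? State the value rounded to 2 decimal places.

firing strength: breezy=0.72, ¬above=1−0.47=0.53; AND[min(a, b)] → w = 0.53

0.53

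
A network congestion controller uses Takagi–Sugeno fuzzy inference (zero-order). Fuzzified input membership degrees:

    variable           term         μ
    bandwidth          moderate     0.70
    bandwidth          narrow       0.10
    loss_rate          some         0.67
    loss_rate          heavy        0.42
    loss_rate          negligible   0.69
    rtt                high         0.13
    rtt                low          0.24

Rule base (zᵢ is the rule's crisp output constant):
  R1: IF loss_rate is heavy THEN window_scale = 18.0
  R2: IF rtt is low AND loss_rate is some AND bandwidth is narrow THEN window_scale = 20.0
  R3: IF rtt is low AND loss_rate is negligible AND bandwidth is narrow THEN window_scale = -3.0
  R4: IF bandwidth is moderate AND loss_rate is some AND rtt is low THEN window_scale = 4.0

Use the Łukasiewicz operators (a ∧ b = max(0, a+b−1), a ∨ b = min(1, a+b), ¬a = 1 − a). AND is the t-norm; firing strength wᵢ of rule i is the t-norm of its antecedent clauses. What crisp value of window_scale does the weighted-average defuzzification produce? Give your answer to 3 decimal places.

18.000

R1 (z=18.0): heavy=0.42 → w = 0.42
R2 (z=20.0): low=0.24, some=0.67, narrow=0.10; AND[max(0, a+b−1)] → w = 0.00
R3 (z=-3.0): low=0.24, negligible=0.69, narrow=0.10; AND[max(0, a+b−1)] → w = 0.00
R4 (z=4.0): moderate=0.70, some=0.67, low=0.24; AND[max(0, a+b−1)] → w = 0.00
Weighted average = (0.42·18.0 + 0.00·20.0 + 0.00·-3.0 + 0.00·4.0) / (0.42 + 0.00 + 0.00 + 0.00)
  = 7.5600 / 0.4200 = 18.000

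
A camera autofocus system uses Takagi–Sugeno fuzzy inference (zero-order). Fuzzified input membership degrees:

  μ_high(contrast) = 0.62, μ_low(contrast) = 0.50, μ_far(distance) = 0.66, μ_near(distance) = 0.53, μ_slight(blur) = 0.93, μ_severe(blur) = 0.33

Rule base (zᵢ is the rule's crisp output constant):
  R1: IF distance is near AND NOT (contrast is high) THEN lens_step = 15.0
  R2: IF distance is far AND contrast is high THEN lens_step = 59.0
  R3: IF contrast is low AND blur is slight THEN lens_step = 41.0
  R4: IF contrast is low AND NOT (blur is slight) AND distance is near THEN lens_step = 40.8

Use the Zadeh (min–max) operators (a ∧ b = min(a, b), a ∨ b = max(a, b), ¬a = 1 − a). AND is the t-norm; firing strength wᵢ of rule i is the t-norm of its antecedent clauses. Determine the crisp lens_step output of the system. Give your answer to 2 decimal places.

41.81

R1 (z=15.0): near=0.53, ¬high=1−0.62=0.38; AND[min(a, b)] → w = 0.38
R2 (z=59.0): far=0.66, high=0.62; AND[min(a, b)] → w = 0.62
R3 (z=41.0): low=0.50, slight=0.93; AND[min(a, b)] → w = 0.50
R4 (z=40.8): low=0.50, ¬slight=1−0.93=0.07, near=0.53; AND[min(a, b)] → w = 0.07
Weighted average = (0.38·15.0 + 0.62·59.0 + 0.50·41.0 + 0.07·40.8) / (0.38 + 0.62 + 0.50 + 0.07)
  = 65.6360 / 1.5700 = 41.81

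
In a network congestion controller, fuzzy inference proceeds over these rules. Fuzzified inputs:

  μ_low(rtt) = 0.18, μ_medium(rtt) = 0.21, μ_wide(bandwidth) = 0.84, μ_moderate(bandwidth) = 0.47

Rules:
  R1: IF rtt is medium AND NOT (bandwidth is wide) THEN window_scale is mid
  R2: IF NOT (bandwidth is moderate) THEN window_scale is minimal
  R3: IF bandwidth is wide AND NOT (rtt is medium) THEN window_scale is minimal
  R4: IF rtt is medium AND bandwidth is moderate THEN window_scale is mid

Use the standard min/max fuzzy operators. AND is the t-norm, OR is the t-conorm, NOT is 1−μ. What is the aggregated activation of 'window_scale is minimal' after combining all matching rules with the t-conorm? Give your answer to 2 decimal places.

R1: medium=0.21, ¬wide=1−0.84=0.16; AND[min(a, b)] → w = 0.16
R2: ¬moderate=1−0.47=0.53 → w = 0.53
R3: wide=0.84, ¬medium=1−0.21=0.79; AND[min(a, b)] → w = 0.79
R4: medium=0.21, moderate=0.47; AND[min(a, b)] → w = 0.21
Rules with consequent 'minimal': {R2, R3} → strengths 0.53, 0.79
Aggregate via t-conorm [max(a, b)]: 0.79

0.79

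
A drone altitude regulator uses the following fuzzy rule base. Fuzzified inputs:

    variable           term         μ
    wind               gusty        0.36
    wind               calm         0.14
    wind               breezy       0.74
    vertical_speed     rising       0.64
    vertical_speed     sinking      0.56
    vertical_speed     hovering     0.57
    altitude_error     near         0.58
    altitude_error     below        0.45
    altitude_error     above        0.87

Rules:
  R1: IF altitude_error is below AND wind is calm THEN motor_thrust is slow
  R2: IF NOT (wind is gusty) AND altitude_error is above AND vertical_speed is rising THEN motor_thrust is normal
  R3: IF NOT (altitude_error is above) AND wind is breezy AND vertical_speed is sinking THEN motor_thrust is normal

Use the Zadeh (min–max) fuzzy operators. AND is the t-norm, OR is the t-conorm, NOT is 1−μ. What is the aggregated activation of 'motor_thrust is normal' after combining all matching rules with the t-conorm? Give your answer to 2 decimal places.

0.64

R1: below=0.45, calm=0.14; AND[min(a, b)] → w = 0.14
R2: ¬gusty=1−0.36=0.64, above=0.87, rising=0.64; AND[min(a, b)] → w = 0.64
R3: ¬above=1−0.87=0.13, breezy=0.74, sinking=0.56; AND[min(a, b)] → w = 0.13
Rules with consequent 'normal': {R2, R3} → strengths 0.64, 0.13
Aggregate via t-conorm [max(a, b)]: 0.64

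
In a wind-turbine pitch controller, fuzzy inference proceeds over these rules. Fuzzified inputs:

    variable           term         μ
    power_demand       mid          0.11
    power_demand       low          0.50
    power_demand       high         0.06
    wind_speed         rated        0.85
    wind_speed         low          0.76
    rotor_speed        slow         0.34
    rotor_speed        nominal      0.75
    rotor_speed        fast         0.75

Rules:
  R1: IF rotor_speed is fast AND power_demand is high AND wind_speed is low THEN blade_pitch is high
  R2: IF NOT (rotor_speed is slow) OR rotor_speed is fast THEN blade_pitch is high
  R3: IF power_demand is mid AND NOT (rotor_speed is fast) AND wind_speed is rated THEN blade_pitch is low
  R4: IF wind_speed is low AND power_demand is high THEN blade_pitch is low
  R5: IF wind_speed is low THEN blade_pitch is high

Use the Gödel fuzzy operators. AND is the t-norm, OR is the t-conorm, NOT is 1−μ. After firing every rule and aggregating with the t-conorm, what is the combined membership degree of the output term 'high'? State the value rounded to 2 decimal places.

0.76

R1: fast=0.75, high=0.06, low=0.76; AND[min(a, b)] → w = 0.06
R2: ¬slow=1−0.34=0.66, fast=0.75; OR[max(a, b)] → w = 0.75
R3: mid=0.11, ¬fast=1−0.75=0.25, rated=0.85; AND[min(a, b)] → w = 0.11
R4: low=0.76, high=0.06; AND[min(a, b)] → w = 0.06
R5: low=0.76 → w = 0.76
Rules with consequent 'high': {R1, R2, R5} → strengths 0.06, 0.75, 0.76
Aggregate via t-conorm [max(a, b)]: 0.76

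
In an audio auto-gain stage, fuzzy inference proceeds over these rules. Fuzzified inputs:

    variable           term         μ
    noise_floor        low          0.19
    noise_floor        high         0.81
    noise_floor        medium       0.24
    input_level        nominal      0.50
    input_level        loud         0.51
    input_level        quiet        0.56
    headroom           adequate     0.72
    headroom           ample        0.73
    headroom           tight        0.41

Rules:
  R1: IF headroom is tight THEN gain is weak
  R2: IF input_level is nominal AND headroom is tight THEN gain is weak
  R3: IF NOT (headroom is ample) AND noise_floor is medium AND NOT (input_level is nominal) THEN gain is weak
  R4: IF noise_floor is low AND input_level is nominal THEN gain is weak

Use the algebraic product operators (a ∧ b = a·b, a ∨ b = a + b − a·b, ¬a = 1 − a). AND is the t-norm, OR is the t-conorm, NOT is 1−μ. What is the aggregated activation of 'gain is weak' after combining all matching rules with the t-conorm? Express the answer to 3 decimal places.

R1: tight=0.41 → w = 0.4100
R2: nominal=0.50, tight=0.41; AND[a·b] → w = 0.2050
R3: ¬ample=1−0.73=0.27, medium=0.24, ¬nominal=1−0.50=0.50; AND[a·b] → w = 0.0324
R4: low=0.19, nominal=0.50; AND[a·b] → w = 0.0950
Rules with consequent 'weak': {R1, R2, R3, R4} → strengths 0.4100, 0.2050, 0.0324, 0.0950
Aggregate via t-conorm [a + b − a·b]: 0.5893

0.589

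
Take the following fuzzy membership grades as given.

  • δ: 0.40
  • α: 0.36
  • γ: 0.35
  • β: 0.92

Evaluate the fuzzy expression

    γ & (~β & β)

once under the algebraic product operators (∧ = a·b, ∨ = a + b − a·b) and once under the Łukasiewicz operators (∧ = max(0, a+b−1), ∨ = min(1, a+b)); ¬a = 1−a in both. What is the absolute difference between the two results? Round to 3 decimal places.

0.026

Under algebraic product:
  ~β = 1 − 0.9200 = 0.0800
  ~β & β = a·b on (0.0800, 0.9200) = 0.0736
  γ & (~β & β) = a·b on (0.3500, 0.0736) = 0.0258
  → value = 0.0258
Under Łukasiewicz:
  ~β = 1 − 0.92 = 0.08
  ~β & β = max(0, a+b−1) on (0.08, 0.92) = 0.00
  γ & (~β & β) = max(0, a+b−1) on (0.35, 0.00) = 0.00
  → value = 0.0000
|0.0258 − 0.0000| = 0.026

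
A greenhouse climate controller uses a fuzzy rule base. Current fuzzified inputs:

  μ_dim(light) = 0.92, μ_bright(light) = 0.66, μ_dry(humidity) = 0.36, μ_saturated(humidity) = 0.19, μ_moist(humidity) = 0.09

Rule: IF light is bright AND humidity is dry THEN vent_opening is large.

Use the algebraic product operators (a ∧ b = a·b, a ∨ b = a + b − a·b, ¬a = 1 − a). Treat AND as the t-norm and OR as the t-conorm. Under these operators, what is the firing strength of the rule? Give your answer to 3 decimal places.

firing strength: bright=0.66, dry=0.36; AND[a·b] → w = 0.2376

0.238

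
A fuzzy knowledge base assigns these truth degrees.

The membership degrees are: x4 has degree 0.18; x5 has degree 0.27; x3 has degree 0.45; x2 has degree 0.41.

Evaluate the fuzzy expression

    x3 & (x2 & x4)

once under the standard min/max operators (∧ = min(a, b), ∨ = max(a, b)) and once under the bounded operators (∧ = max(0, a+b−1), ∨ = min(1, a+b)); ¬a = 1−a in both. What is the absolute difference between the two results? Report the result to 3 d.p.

Under standard min/max:
  x2 & x4 = min(a, b) on (0.41, 0.18) = 0.18
  x3 & (x2 & x4) = min(a, b) on (0.45, 0.18) = 0.18
  → value = 0.1800
Under bounded:
  x2 & x4 = max(0, a+b−1) on (0.41, 0.18) = 0.00
  x3 & (x2 & x4) = max(0, a+b−1) on (0.45, 0.00) = 0.00
  → value = 0.0000
|0.1800 − 0.0000| = 0.180

0.180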